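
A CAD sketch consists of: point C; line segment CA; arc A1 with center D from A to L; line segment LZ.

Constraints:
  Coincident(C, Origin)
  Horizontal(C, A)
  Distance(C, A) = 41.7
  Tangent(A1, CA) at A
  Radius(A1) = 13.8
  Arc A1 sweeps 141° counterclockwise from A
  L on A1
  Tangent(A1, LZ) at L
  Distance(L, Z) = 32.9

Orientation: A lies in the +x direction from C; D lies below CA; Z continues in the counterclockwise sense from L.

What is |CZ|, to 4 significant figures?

74.01

On A1, A sits at bearing 90° from D; a 141° counterclockwise sweep puts L at bearing 231°, so L = D + 13.8·(cos 231°, sin 231°) = (33.02, -24.52). The tangent condition forces DL to be normal to LZ, so LZ runs along (−sin 231°, cos 231°); with |LZ| = 32.9, Z = (58.58, -45.23). Then |CZ| = |Z − C| = 74.01.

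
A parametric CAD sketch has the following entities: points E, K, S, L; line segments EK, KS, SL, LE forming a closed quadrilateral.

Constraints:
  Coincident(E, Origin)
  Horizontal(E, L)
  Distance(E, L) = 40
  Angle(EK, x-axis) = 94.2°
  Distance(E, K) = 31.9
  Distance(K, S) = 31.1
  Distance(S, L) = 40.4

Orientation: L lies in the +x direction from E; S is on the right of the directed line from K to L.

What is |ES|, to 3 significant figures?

0.869

E is at the origin; EL is horizontal with |EL| = 40.0 and L in +x, so L = (40.0, 0). EK runs at 94.2° with |EK| = 31.9, so K = (-2.34, 31.8). S is determined by |KS| = 31.1 and |SL| = 40.4 together: it lies at the intersection of circle(K, 31.1) and circle(L, 40.4). With |KL| = 53.0, the foot of the radical line on KL is 20.2 from K and the perpendicular offset is √(31.1² − 20.2²) = 23.6. Taking the right-of-KL solution: S = (-0.393, 0.775).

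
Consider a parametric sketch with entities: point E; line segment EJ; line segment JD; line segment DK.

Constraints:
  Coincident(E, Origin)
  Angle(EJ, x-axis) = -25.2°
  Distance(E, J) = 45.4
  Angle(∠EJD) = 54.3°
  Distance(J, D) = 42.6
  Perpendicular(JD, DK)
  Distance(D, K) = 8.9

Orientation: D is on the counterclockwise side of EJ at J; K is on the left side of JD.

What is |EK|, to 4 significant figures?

32.28

E is at the origin; EJ runs at -25.2° with length 45.4, so J = 45.4·(cos -25.2°, sin -25.2°) = (41.08, -19.33). ∠EJD = 54.3°, so JD runs at -25.2° + (180° − 54.3°) = 100.5° from the x-axis; with |JD| = 42.6, D = J + 42.6·(cos 100.5°, sin 100.5°) = (33.32, 22.56). The perpendicularity gives DK at right angles to JD; with |DK| = 8.9 on the left of JD, K = D + 8.9·(-0.9833, -0.1822) = (24.56, 20.93). Then |EK| = |K − E| = 32.28.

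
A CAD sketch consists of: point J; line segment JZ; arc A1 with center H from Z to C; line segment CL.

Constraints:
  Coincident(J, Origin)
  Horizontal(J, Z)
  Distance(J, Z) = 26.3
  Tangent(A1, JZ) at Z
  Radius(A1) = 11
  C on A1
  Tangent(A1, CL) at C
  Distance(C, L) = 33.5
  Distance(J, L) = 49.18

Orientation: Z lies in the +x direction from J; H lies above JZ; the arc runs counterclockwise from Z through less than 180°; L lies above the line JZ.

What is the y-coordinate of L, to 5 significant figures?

45.450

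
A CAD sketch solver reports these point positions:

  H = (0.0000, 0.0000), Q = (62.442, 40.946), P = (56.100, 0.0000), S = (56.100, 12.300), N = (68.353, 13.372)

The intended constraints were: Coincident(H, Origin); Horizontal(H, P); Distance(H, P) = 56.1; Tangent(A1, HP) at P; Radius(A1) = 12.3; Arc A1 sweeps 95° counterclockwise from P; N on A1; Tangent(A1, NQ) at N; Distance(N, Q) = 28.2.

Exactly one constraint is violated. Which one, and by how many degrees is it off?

Tangent(A1, NQ) at N — off by 7.10°.

H = (0.00, 0.00) ✓; H.y = 0.00, P.y = 0.00 ✓; |HP| = 56.10 ✓; ∠(SP, PH) = 90.00° ✓; |SP| = 12.30 ✓; bearing(S→N) − bearing(S→P) = 95.00° ✓; |SN| = 12.30 ✓; ∠(SN, NQ) = 82.90° ✗; |NQ| = 28.20 ✓.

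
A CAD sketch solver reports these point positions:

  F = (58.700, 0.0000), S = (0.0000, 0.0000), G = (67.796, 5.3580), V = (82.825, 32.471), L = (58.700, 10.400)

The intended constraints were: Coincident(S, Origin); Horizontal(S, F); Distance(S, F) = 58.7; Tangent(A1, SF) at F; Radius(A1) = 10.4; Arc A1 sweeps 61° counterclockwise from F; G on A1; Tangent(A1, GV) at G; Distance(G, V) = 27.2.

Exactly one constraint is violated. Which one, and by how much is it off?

Distance(G, V) = 27.2 — off by 3.80.

S = (0.00, 0.00) ✓; S.y = 0.00, F.y = 0.00 ✓; |SF| = 58.70 ✓; ∠(LF, FS) = 90.00° ✓; |LF| = 10.40 ✓; bearing(L→G) − bearing(L→F) = 61.00° ✓; |LG| = 10.40 ✓; ∠(LG, GV) = 90.00° ✓; |GV| = 31.00 ✗.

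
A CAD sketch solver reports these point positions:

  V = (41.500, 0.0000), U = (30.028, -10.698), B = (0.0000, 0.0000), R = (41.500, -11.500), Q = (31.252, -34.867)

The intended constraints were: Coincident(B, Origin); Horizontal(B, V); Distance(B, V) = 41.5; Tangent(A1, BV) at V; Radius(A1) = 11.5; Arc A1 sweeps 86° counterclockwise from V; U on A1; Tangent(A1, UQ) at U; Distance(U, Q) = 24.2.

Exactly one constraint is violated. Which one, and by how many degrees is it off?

Tangent(A1, UQ) at U — off by 6.90°.

B = (0.00, 0.00) ✓; B.y = 0.00, V.y = 0.00 ✓; |BV| = 41.50 ✓; ∠(RV, VB) = 90.00° ✓; |RV| = 11.50 ✓; bearing(R→U) − bearing(R→V) = 86.00° ✓; |RU| = 11.50 ✓; ∠(RU, UQ) = 83.10° ✗; |UQ| = 24.20 ✓.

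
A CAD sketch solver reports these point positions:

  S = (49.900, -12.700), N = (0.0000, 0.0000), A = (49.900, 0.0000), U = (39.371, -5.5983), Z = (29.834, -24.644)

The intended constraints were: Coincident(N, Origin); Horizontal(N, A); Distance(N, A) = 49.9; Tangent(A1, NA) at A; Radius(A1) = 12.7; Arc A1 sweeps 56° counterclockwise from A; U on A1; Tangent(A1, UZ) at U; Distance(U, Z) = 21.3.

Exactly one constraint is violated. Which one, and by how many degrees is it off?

Tangent(A1, UZ) at U — off by 7.40°.

N = (0.00, 0.00) ✓; N.y = 0.00, A.y = 0.00 ✓; |NA| = 49.90 ✓; ∠(SA, AN) = 90.00° ✓; |SA| = 12.70 ✓; bearing(S→U) − bearing(S→A) = 56.00° ✓; |SU| = 12.70 ✓; ∠(SU, UZ) = 82.60° ✗; |UZ| = 21.30 ✓.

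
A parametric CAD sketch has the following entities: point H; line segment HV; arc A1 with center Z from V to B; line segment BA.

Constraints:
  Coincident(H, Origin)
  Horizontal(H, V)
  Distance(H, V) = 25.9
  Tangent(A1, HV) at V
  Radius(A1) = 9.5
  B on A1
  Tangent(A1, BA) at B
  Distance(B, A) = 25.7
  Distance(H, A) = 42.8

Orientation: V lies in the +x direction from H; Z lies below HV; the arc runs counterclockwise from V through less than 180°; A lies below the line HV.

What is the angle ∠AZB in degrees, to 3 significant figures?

69.7°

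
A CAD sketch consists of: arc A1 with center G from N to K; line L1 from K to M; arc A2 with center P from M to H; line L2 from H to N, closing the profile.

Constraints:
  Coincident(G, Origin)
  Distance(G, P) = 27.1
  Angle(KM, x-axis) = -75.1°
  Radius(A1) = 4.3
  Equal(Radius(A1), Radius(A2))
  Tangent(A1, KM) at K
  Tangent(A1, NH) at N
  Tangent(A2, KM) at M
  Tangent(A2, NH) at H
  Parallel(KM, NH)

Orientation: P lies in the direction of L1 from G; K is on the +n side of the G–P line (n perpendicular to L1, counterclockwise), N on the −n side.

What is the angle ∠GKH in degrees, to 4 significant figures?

72.39°

The slot axis is L1's direction at -75.1°, so u = (cos -75.1°, sin -75.1°) = (0.2571, -0.9664) and n = (−sin -75.1°, cos -75.1°) = (0.9664, 0.2571). G is at the origin and P lies 27.1 along u from G, so P = 27.1·u = (6.968, -26.19). Tangency of A1 to both parallel lines with radius 4.3 puts K and N at G ± 4.3·n: K = (4.155, 1.106), N = (-4.155, -1.106). Equal radii place M and H the same way about P: M = P + 4.3·n = (11.12, -25.08), H = P − 4.3·n = (2.813, -27.29). Then cos ∠GKH = KG·KH / (|KG||KH|), giving 72.39°.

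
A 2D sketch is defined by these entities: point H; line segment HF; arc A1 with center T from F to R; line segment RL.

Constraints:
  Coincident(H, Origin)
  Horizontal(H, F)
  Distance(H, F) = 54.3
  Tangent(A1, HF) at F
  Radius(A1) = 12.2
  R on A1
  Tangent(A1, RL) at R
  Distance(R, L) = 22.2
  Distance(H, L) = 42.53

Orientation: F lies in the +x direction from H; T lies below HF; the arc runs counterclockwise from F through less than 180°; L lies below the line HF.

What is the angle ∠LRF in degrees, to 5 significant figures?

148.54°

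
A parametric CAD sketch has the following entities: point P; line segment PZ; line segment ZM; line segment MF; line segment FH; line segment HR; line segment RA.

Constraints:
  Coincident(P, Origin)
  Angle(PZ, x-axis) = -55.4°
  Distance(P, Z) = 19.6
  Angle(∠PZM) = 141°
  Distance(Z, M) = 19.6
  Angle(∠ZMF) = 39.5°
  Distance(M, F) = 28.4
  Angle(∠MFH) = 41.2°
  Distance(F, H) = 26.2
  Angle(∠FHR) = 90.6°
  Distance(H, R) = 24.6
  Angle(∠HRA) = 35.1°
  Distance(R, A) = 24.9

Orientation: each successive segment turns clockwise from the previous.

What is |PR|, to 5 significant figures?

44.596

P is at the origin; PZ runs at -55.4° with length 19.6, so Z = (11.130, -16.133). ∠PZM = 141.0° gives ZM at -94.400° from the x-axis; with |ZM| = 19.6, M = (9.6260, -35.676). ∠ZMF = 39.5° gives MF at 125.10° from the x-axis; with |MF| = 28.4, F = (-6.7041, -12.440). ∠MFH = 41.2° gives FH at -13.700° from the x-axis; with |FH| = 26.2, H = (18.750, -18.645). ∠FHR = 90.6° gives HR at -103.10° from the x-axis; with |HR| = 24.6, R = (13.175, -42.605). Then |PR| = |R − P| = 44.596.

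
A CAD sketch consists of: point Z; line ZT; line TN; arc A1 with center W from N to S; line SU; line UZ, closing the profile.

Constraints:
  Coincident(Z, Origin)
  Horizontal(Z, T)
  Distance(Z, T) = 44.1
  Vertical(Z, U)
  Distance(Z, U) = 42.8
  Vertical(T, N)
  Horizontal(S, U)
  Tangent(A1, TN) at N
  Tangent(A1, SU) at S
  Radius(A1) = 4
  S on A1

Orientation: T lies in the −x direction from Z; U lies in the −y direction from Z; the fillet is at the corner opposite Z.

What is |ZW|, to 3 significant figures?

55.8

Z is at the origin; Z and T share the same y with |ZT| = 44.1 and T on the −x side, so T = (-44.1, 0.00). ZU is vertical with |ZU| = 42.8 and U on the −y side, so U = (0.00, -42.8). The virtual corner opposite Z is at (-44.1, -42.8). Tangency of A1 to TN means the radius WN is perpendicular to TN and the tangent condition forces WS to be normal to SU, with radius 4.0, so the center W sits 4.0 in from both sides at W = (-40.1, -38.8). Then |ZW| = |W − Z| = 55.8.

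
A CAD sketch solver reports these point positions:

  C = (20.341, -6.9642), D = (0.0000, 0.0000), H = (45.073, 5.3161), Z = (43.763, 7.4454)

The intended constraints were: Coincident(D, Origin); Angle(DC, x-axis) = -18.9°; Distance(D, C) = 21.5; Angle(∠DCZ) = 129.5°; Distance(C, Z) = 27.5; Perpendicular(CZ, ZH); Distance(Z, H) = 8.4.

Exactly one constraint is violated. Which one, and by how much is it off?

Distance(Z, H) = 8.4 — off by 5.90.

D = (0.00, 0.00) ✓; DC at -18.90° ✓; |DC| = 21.50 ✓; ∠DCZ = 129.5° ✓; |CZ| = 27.50 ✓; ∠(CZ, ZH) = 90.00° ✓; |ZH| = 2.500 ✗.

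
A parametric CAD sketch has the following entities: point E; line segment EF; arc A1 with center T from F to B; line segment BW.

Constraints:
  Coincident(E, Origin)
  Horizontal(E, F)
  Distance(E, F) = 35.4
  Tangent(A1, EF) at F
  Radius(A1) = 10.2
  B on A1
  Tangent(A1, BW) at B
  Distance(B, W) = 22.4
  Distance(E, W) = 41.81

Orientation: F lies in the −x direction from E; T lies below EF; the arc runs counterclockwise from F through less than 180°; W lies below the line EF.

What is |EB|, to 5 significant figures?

45.864

E is at the origin; E and F share the same y with |EF| = 35.4 and F on the −x side, so F = (-35.400, 0.0000). Tangency of A1 to EF means the radius TF is perpendicular to EF, so T = F + (0, -10.2) = (-35.400, -10.200). Since TB ⟂ BW (tangency), |TW| = √(10.2² + 22.4²) = 24.613 regardless of where B sits on A1. So W lies on both circle(E, 41.81) and circle(T, 24.613); the below-EF intersection is W = (-25.830, -32.876). B is the foot of the tangent from W: B = (-42.309, -17.704).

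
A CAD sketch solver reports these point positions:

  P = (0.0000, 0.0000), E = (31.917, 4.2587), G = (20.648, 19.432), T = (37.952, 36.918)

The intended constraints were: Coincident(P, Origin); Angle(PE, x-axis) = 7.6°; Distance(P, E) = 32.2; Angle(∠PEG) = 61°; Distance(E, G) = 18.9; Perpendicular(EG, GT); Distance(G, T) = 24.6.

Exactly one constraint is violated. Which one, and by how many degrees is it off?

Perpendicular(EG, GT) — off by 8.70°.

P = (0.00, 0.00) ✓; PE at 7.600° ✓; |PE| = 32.20 ✓; ∠PEG = 61.00° ✓; |EG| = 18.90 ✓; ∠(EG, GT) = 81.30° ✗; |GT| = 24.60 ✓.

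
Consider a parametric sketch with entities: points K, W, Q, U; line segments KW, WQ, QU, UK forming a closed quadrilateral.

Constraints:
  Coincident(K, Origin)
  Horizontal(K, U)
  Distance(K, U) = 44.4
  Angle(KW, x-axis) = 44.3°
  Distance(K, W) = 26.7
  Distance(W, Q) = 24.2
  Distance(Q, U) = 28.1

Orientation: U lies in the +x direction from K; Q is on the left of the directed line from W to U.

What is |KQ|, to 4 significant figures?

49.99

K is at the origin; KU is horizontal with |KU| = 44.4 and U in +x, so U = (44.4, 0). KW runs at 44.3° with |KW| = 26.7, so W = (19.11, 18.65). Q is determined by |WQ| = 24.2 and |QU| = 28.1 together: it lies at the intersection of circle(W, 24.2) and circle(U, 28.1). With |WU| = 31.42, the foot of the radical line on WU is 12.47 from W and the perpendicular offset is √(24.2² − 12.47²) = 20.74. Taking the left-of-WU solution: Q = (41.45, 27.94).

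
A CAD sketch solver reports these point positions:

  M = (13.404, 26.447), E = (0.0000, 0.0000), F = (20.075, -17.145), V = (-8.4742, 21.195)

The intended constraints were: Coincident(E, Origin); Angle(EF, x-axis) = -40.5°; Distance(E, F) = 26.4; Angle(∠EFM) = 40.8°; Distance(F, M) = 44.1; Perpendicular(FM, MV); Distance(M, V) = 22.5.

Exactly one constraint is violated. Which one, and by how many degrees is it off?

Perpendicular(FM, MV) — off by 4.80°.

E = (0.00, 0.00) ✓; EF at -40.50° ✓; |EF| = 26.40 ✓; ∠EFM = 40.80° ✓; |FM| = 44.10 ✓; ∠(FM, MV) = 94.80° ✗; |MV| = 22.50 ✓.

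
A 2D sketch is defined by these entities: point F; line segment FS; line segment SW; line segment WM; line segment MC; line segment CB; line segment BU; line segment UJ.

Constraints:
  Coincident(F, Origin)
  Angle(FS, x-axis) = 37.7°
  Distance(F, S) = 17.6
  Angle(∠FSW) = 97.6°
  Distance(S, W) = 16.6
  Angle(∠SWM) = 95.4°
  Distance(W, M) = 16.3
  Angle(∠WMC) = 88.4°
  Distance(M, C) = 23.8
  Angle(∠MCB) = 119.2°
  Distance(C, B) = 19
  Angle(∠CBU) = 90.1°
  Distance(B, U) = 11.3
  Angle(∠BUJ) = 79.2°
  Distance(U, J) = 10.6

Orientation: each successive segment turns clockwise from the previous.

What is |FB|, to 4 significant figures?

20.70

F is at the origin; FS runs at 37.7° with length 17.6, so S = (13.93, 10.76). ∠FSW = 97.6° gives SW at -44.70° from the x-axis; with |SW| = 16.6, W = (25.72, -0.9135). ∠SWM = 95.4° gives WM at -129.3° from the x-axis; with |WM| = 16.3, M = (15.40, -13.53). ∠WMC = 88.4° gives MC at 139.1° from the x-axis; with |MC| = 23.8, C = (-2.589, 2.056). ∠MCB = 119.2° gives CB at 78.30° from the x-axis; with |CB| = 19.0, B = (1.264, 20.66). Then |FB| = |B − F| = 20.70.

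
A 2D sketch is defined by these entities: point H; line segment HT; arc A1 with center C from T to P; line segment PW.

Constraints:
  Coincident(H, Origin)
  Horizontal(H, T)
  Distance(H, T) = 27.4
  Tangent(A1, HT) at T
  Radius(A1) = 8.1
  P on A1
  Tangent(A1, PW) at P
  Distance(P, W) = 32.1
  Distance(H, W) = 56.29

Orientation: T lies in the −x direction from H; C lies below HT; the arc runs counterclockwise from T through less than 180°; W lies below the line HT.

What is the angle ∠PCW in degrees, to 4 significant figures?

75.84°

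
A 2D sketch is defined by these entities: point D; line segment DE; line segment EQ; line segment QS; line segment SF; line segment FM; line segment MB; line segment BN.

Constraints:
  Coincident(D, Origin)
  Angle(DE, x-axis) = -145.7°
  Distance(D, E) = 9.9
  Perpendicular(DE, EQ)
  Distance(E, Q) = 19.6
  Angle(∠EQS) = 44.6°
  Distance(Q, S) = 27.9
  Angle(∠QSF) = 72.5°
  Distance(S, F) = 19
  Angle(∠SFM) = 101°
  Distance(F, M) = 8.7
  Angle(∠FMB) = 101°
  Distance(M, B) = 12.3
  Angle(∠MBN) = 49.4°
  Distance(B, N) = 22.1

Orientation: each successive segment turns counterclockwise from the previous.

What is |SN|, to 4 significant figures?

18.07

∠FMB = 101.0° gives MB at -14.80° from the x-axis; with |MB| = 12.3, B = (0.3205, -8.524). ∠MBN = 49.4° gives BN at 115.8° from the x-axis; with |BN| = 22.1, N = (-9.298, 11.37). Then |SN| = |N − S| = 18.07.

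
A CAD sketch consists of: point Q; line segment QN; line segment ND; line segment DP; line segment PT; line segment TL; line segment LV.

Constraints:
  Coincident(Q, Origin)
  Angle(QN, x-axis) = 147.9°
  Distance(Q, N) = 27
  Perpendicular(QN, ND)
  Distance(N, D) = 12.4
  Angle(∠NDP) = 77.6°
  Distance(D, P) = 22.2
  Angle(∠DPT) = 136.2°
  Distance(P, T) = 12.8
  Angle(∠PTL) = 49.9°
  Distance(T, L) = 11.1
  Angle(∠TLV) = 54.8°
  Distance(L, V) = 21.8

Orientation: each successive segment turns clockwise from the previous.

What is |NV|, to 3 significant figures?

35.3

Q is at the origin; QN runs at 147.9° with length 27.0, so N = (-22.9, 14.3). QN is perpendicular to ND, so ND runs at 57.9°; with |ND| = 12.4, D = (-16.3, 24.9). ∠NDP = 77.6° gives DP at -44.5° from the x-axis; with |DP| = 22.2, P = (-0.449, 9.29). ∠DPT = 136.2° gives PT at -88.3° from the x-axis; with |PT| = 12.8, T = (-0.0691, -3.50). ∠PTL = 49.9° gives TL at 142° from the x-axis; with |TL| = 11.1, L = (-8.77, 3.39). ∠TLV = 54.8° gives LV at 16.4° from the x-axis; with |LV| = 21.8, V = (12.1, 9.55). Then |NV| = |V − N| = 35.3.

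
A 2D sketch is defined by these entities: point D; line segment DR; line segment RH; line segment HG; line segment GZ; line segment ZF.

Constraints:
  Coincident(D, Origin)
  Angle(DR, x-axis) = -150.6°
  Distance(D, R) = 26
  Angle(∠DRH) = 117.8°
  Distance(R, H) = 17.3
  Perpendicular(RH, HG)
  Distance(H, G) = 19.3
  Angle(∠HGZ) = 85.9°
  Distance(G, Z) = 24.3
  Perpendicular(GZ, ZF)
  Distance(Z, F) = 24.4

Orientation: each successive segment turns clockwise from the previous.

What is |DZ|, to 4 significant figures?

7.515

RH ⟂ HG, so HG runs at 57.20°; with |HG| = 19.3, G = (-26.74, 12.83). ∠HGZ = 85.9° gives GZ at -36.90° from the x-axis; with |GZ| = 24.3, Z = (-7.306, -1.759). Then |DZ| = |Z − D| = 7.515.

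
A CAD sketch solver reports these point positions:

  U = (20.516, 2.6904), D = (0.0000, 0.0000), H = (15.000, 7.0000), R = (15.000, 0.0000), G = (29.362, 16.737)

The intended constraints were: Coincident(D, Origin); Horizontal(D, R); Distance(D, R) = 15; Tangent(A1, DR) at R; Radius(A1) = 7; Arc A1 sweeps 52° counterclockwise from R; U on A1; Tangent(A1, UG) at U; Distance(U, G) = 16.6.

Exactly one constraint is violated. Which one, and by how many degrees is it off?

Tangent(A1, UG) at U — off by 5.80°.

D = (0.00, 0.00) ✓; D.y = 0.00, R.y = 0.00 ✓; |DR| = 15.00 ✓; ∠(HR, RD) = 90.00° ✓; |HR| = 7.000 ✓; bearing(H→U) − bearing(H→R) = 52.00° ✓; |HU| = 7.000 ✓; ∠(HU, UG) = 84.20° ✗; |UG| = 16.60 ✓.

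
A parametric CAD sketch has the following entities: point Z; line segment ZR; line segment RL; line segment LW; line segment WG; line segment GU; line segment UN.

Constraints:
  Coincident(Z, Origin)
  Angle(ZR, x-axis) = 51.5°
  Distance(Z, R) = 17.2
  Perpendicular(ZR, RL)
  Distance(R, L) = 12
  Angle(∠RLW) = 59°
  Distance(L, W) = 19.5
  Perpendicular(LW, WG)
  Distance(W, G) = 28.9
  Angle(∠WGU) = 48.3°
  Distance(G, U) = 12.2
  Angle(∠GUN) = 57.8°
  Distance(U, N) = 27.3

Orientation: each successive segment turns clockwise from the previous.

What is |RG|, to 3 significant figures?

22.9

Z is at the origin; ZR runs at 51.5° with length 17.2, so R = (10.7, 13.5). The perpendicularity gives RL at right angles to ZR, so RL runs at -38.5°; with |RL| = 12.0, L = (20.1, 5.99). ∠RLW = 59.0° gives LW at -160° from the x-axis; with |LW| = 19.5, W = (1.83, -0.838). The perpendicularity gives WG at right angles to LW, so WG runs at 110°; with |WG| = 28.9, G = (-8.29, 26.2). Then |RG| = |G − R| = 22.9.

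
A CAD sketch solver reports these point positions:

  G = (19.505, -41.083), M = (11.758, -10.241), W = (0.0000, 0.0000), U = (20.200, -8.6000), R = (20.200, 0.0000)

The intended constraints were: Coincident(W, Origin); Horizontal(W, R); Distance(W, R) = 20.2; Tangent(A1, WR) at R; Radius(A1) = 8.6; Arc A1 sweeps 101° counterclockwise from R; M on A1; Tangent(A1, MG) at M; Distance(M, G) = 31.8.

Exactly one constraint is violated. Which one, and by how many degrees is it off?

Tangent(A1, MG) at M — off by 3.10°.

W = (0.00, 0.00) ✓; W.y = 0.00, R.y = 0.00 ✓; |WR| = 20.20 ✓; ∠(UR, RW) = 90.00° ✓; |UR| = 8.600 ✓; bearing(U→M) − bearing(U→R) = 101.0° ✓; |UM| = 8.600 ✓; ∠(UM, MG) = 86.90° ✗; |MG| = 31.80 ✓.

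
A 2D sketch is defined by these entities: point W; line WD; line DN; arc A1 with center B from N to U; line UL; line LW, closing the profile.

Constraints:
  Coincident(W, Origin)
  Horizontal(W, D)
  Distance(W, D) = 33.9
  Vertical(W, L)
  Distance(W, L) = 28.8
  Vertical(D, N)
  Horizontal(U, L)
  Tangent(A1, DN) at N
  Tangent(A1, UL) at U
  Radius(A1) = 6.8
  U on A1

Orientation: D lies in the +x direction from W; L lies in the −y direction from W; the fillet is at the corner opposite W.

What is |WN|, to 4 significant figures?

40.41

The virtual corner opposite W is at (33.90, -28.80). Tangency of A1 to DN means the radius BN is perpendicular to DN and tangency of A1 to UL means the radius BU is perpendicular to UL, with radius 6.8, so the center B sits 6.8 in from both sides at B = (27.10, -22.00). That places the tangent points at N = (33.90, -22.00) on DN and U = (27.10, -28.80) on UL. Then |WN| = |N − W| = 40.41.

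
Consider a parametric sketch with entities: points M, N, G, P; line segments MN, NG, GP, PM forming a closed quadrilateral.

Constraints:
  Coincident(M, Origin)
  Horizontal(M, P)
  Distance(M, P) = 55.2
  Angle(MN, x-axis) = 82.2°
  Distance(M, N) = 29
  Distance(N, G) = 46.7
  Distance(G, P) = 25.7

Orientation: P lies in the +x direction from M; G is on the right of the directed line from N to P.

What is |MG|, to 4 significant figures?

32.52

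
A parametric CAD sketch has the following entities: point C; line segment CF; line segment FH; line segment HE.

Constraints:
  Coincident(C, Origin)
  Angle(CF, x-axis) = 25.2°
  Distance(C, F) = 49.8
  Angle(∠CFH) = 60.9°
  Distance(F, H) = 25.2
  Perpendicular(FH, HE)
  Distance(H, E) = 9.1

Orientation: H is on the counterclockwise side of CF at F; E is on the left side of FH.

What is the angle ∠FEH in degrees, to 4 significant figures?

70.14°

C is at the origin; CF runs at 25.2° with length 49.8, so F = 49.8·(cos 25.2°, sin 25.2°) = (45.06, 21.20). ∠CFH = 60.9°, so FH runs at 25.2° + (180° − 60.9°) = 144.3° from the x-axis; with |FH| = 25.2, H = F + 25.2·(cos 144.3°, sin 144.3°) = (24.60, 35.91). The perpendicularity gives HE at right angles to FH; with |HE| = 9.1 on the left of FH, E = H + 9.1·(-0.5835, -0.8121) = (19.29, 28.52). Then cos ∠FEH = EF·EH / (|EF||EH|), giving 70.14°.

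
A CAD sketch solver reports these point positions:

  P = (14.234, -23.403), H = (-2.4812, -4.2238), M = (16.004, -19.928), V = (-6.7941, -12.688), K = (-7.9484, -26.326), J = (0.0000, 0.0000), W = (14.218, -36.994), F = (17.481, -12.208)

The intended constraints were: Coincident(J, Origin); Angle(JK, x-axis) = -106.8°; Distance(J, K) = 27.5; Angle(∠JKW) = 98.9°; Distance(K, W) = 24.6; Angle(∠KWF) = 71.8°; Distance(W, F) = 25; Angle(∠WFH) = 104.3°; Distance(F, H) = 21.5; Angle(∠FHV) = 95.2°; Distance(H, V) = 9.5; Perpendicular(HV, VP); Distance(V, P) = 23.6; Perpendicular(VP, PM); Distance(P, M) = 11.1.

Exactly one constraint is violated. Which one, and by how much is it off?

Distance(P, M) = 11.1 — off by 7.20.

J = (0.00, 0.00) ✓; JK at -106.8° ✓; |JK| = 27.50 ✓; ∠JKW = 98.90° ✓; |KW| = 24.60 ✓; ∠KWF = 71.80° ✓; |WF| = 25.00 ✓; ∠WFH = 104.3° ✓; |FH| = 21.50 ✓; ∠FHV = 95.20° ✓; |HV| = 9.500 ✓; ∠(HV, VP) = 90.00° ✓; |VP| = 23.60 ✓; ∠(VP, PM) = 90.01° ✓; |PM| = 3.900 ✗.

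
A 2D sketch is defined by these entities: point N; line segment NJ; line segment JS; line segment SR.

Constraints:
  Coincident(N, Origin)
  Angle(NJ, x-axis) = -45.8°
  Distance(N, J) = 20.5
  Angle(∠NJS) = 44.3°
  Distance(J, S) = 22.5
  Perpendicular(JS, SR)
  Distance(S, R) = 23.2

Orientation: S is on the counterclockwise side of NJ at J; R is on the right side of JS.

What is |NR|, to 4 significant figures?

38.33

N is at the origin; NJ runs at -45.8° with length 20.5, so J = 20.5·(cos -45.8°, sin -45.8°) = (14.29, -14.70). ∠NJS = 44.3°, so JS runs at -45.8° + (180° − 44.3°) = 89.90° from the x-axis; with |JS| = 22.5, S = J + 22.5·(cos 89.90°, sin 89.90°) = (14.33, 7.803). JS ⟂ SR; with |SR| = 23.2 on the right of JS, R = S + 23.2·(1.000, -0.001745) = (37.53, 7.763). Then |NR| = |R − N| = 38.33.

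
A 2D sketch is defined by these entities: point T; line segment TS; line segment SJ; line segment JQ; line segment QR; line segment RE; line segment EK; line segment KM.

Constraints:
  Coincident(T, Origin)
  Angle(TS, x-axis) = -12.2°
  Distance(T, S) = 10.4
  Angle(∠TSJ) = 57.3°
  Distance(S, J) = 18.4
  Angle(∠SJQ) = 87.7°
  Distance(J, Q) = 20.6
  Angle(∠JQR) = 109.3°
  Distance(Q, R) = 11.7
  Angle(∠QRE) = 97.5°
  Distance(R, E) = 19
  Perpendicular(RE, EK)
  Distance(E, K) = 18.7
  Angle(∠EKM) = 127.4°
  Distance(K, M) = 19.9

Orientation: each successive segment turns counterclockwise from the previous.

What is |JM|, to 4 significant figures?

16.88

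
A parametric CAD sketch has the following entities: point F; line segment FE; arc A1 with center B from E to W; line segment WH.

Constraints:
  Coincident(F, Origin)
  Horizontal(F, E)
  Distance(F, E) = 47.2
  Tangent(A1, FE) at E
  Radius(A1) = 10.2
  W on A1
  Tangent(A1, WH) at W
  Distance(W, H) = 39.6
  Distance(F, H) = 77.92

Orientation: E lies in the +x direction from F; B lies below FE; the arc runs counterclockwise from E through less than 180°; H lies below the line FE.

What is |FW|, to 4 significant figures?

41.85

Checks: F.y = 0.00, E.y = 0.00 ✓; |BW| = 10.20 ✓; ∠(BW, WH) = 90.00° ✓; |WH| = 39.60 ✓; |FH| = 77.92 ✓.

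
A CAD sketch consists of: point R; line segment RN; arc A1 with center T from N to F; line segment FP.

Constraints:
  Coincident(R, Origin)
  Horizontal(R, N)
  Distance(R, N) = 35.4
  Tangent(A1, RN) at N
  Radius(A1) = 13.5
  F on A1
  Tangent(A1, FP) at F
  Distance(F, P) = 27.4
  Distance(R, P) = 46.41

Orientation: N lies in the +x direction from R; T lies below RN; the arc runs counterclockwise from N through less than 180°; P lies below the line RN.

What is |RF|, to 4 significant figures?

25.73

Checks: |TF| = 13.50 ✓; ∠(TF, FP) = 90.00° ✓; |FP| = 27.40 ✓; |RP| = 46.41 ✓.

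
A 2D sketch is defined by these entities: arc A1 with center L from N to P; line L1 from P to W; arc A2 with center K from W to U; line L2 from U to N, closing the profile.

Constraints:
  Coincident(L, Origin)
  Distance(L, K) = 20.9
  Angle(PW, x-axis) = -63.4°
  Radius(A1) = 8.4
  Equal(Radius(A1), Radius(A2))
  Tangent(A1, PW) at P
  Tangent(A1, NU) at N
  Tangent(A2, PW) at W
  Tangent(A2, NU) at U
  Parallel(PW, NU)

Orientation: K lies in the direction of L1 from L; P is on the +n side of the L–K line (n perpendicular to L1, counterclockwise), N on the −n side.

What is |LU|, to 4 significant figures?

22.52

Tangency of A1 to both parallel lines with radius 8.4 puts P and N at L ± 8.4·n: P = (7.511, 3.761), N = (-7.511, -3.761). Equal radii place W and U the same way about K: W = K + 8.4·n = (16.87, -14.93), U = K − 8.4·n = (1.847, -22.45). Then |LU| = |U − L| = 22.52.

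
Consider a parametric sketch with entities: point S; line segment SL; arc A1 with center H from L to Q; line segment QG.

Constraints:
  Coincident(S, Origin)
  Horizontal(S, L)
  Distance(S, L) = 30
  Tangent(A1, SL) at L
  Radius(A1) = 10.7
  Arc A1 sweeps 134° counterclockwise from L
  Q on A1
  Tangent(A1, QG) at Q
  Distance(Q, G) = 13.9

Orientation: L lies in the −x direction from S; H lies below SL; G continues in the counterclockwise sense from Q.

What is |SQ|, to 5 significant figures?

41.831

S is at the origin; SL is horizontal with |SL| = 30.0 and L on the −x side, so L = (-30.000, 0.0000). Tangency of A1 to SL means the radius HL is perpendicular to SL, so H = L + (0, -10.7) = (-30.000, -10.700). On A1, L sits at bearing 90° from H; a 134° counterclockwise sweep puts Q at bearing 224°, so Q = H + 10.7·(cos 224°, sin 224°) = (-37.697, -18.133). Then |SQ| = |Q − S| = 41.831.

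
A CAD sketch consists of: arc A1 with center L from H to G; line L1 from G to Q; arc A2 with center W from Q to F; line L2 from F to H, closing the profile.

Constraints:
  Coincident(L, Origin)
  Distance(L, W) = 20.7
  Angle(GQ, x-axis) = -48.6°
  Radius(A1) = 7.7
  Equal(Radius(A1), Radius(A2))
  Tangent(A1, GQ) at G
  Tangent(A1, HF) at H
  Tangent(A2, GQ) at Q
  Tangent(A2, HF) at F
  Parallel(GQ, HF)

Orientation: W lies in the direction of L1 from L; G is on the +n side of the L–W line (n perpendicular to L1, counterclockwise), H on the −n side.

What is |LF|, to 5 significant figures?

22.086

The slot axis is L1's direction at -48.6°, so u = (cos -48.6°, sin -48.6°) = (0.66131, -0.75011) and n = (−sin -48.6°, cos -48.6°) = (0.75011, 0.66131). L is at the origin and W lies 20.7 along u from L, so W = 20.7·u = (13.689, -15.527). Tangency of A1 to both parallel lines with radius 7.7 puts G and H at L ± 7.7·n: G = (5.7759, 5.0921), H = (-5.7759, -5.0921). Equal radii place Q and F the same way about W: Q = W + 7.7·n = (19.465, -10.435), F = W − 7.7·n = (7.9133, -20.619). Then |LF| = |F − L| = 22.086.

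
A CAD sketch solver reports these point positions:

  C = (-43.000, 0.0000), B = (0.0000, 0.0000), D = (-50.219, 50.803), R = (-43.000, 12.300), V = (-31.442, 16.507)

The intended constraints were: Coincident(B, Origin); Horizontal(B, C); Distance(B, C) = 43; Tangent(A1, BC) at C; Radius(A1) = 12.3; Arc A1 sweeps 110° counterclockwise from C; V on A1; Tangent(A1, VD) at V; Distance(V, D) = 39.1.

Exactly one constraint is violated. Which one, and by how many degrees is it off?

Tangent(A1, VD) at V — off by 8.70°.

B = (0.00, 0.00) ✓; B.y = 0.00, C.y = 0.00 ✓; |BC| = 43.00 ✓; ∠(RC, CB) = 90.00° ✓; |RC| = 12.30 ✓; bearing(R→V) − bearing(R→C) = 110.0° ✓; |RV| = 12.30 ✓; ∠(RV, VD) = 81.30° ✗; |VD| = 39.10 ✓.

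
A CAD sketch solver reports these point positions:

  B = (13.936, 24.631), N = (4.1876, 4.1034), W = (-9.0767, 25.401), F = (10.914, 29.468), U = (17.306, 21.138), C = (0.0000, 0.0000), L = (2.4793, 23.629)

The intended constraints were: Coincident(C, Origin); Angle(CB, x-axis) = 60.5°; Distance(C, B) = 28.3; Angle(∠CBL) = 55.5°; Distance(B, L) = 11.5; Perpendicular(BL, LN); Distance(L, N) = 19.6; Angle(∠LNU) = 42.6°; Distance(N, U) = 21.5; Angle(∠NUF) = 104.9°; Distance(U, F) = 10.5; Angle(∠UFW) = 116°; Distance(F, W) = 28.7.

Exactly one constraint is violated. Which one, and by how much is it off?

Distance(F, W) = 28.7 — off by 8.30.

C = (0.00, 0.00) ✓; CB at 60.50° ✓; |CB| = 28.30 ✓; ∠CBL = 55.50° ✓; |BL| = 11.50 ✓; ∠(BL, LN) = 90.00° ✓; |LN| = 19.60 ✓; ∠LNU = 42.60° ✓; |NU| = 21.50 ✓; ∠NUF = 104.9° ✓; |UF| = 10.50 ✓; ∠UFW = 116.0° ✓; |FW| = 20.40 ✗.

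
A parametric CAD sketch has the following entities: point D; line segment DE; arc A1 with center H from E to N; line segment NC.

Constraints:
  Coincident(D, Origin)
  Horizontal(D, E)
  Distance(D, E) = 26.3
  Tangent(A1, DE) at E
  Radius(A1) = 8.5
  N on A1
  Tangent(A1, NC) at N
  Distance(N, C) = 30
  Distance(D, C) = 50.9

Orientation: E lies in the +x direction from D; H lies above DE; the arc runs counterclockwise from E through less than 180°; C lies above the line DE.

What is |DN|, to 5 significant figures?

35.948

Checks: D = (0.00, 0.00) ✓; |HN| = 8.500 ✓; ∠(HN, NC) = 90.00° ✓; |NC| = 30.00 ✓; |DC| = 50.90 ✓.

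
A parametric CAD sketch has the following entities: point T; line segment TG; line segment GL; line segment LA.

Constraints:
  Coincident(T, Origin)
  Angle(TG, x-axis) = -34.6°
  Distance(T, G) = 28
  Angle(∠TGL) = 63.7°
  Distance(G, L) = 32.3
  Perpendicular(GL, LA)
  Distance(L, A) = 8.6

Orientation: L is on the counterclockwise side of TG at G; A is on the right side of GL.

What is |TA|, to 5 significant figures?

39.135

∠TGL = 63.7°, so GL runs at -34.6° + (180° − 63.7°) = 81.700° from the x-axis; with |GL| = 32.3, L = G + 32.3·(cos 81.700°, sin 81.700°) = (27.711, 16.062). The perpendicularity gives LA at right angles to GL; with |LA| = 8.6 on the right of GL, A = L + 8.6·(0.98953, -0.14436) = (36.220, 14.821). Then |TA| = |A − T| = 39.135.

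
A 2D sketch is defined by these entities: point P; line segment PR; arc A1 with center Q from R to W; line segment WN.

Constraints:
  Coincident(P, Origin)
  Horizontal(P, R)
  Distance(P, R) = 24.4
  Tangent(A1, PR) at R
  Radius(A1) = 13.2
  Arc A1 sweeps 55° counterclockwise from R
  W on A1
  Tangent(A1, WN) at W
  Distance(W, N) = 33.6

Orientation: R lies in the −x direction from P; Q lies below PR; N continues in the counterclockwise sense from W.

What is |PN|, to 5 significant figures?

63.778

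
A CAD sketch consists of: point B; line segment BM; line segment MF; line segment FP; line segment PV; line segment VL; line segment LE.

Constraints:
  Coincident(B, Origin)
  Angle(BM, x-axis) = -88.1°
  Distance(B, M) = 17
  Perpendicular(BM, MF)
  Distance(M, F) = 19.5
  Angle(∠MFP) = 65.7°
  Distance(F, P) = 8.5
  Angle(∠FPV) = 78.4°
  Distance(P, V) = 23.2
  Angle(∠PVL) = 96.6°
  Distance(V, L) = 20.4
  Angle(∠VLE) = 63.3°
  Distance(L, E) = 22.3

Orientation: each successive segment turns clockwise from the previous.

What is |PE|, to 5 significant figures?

13.416

B is at the origin; BM runs at -88.1° with length 17.0, so M = (0.56364, -16.991). BM ⟂ MF, so MF runs at -178.10°; with |MF| = 19.5, F = (-18.926, -17.637). ∠MFP = 65.7° gives FP at 67.600° from the x-axis; with |FP| = 8.5, P = (-15.687, -9.7785). ∠FPV = 78.4° gives PV at -34.000° from the x-axis; with |PV| = 23.2, V = (3.5471, -22.752). ∠PVL = 96.6° gives VL at -117.40° from the x-axis; with |VL| = 20.4, L = (-5.8409, -40.863). ∠VLE = 63.3° gives LE at 125.90° from the x-axis; with |LE| = 22.3, E = (-18.917, -22.799). Then |PE| = |E − P| = 13.416.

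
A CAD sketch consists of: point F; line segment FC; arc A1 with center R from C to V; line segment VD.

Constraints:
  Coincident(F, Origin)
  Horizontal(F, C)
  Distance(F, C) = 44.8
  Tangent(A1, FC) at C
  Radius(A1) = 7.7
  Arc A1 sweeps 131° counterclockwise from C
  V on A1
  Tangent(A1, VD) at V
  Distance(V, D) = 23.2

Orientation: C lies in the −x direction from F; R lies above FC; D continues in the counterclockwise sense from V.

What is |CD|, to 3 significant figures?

31.7

F is at the origin; F and C share the same y with |FC| = 44.8 and C on the −x side, so C = (-44.8, 0.00). The tangent condition forces RC to be normal to FC, so R = C + (0, 7.7) = (-44.8, 7.70). On A1, C sits at bearing -90° from R; a 131° counterclockwise sweep puts V at bearing 41°, so V = R + 7.7·(cos 41°, sin 41°) = (-39.0, 12.8). Since A1 is tangent to VD there, RV ⟂ VD, so VD runs along (−sin 41°, cos 41°); with |VD| = 23.2, D = (-54.2, 30.3). Then |CD| = |D − C| = 31.7.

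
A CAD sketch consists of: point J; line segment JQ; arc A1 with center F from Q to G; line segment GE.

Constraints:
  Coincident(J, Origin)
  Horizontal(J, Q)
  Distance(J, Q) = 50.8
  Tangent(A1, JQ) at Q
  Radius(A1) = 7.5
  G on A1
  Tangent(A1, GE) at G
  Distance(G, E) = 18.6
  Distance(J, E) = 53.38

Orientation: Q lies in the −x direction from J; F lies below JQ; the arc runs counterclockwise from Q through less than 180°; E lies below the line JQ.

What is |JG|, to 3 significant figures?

58.1

J is at the origin; JQ is horizontal with |JQ| = 50.8 and Q on the −x side, so Q = (-50.8, 0.00). The tangent condition forces FQ to be normal to JQ, so F = Q + (0, -7.5) = (-50.8, -7.50). Since FG ⟂ GE (tangency), |FE| = √(7.5² + 18.6²) = 20.1 regardless of where G sits on A1. So E lies on both circle(J, 53.38) and circle(F, 20.1); the below-JQ intersection is E = (-46.1, -27.0). G is the foot of the tangent from E: G = (-56.9, -11.9).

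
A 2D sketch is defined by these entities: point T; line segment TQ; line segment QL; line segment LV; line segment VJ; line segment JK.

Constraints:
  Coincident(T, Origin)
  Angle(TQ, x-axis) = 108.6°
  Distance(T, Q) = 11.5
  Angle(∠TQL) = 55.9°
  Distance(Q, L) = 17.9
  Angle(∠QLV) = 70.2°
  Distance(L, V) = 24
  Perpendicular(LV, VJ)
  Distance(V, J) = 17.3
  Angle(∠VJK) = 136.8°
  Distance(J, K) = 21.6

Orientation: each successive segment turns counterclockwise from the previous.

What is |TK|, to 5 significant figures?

25.752

The perpendicularity gives VJ at right angles to LV, so VJ runs at 72.500°; with |VJ| = 17.3, J = (13.576, 5.9427). ∠VJK = 136.8° gives JK at 115.70° from the x-axis; with |JK| = 21.6, K = (4.2092, 25.406). Then |TK| = |K − T| = 25.752.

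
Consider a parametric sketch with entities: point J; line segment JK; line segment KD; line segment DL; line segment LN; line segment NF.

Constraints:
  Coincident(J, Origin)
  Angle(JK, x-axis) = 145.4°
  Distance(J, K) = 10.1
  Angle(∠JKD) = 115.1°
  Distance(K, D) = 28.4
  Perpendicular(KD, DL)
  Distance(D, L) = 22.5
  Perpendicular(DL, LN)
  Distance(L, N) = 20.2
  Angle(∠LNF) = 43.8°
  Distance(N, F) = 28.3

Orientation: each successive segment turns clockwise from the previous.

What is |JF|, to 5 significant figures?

33.495

J is at the origin; JK runs at 145.4° with length 10.1, so K = (-8.3137, 5.7352). ∠JKD = 115.1° gives KD at 80.500° from the x-axis; with |KD| = 28.4, D = (-3.6263, 33.746). KD is perpendicular to DL, so DL runs at -9.5000°; with |DL| = 22.5, L = (18.565, 30.032). DL is perpendicular to LN, so LN runs at -99.500°; with |LN| = 20.2, N = (15.231, 10.109). ∠LNF = 43.8° gives NF at 124.30° from the x-axis; with |NF| = 28.3, F = (-0.71665, 33.488). Then |JF| = |F − J| = 33.495.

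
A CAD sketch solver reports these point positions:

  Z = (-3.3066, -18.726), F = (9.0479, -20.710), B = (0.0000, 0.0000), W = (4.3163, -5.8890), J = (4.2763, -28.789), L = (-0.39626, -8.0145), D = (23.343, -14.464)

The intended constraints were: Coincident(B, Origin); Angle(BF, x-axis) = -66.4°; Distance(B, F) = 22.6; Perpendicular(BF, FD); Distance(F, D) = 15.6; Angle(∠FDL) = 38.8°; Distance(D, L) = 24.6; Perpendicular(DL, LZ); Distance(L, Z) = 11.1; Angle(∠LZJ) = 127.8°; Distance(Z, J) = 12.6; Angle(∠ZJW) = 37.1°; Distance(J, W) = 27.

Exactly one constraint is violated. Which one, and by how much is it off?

Distance(J, W) = 27 — off by 4.10.

B = (0.00, 0.00) ✓; BF at -66.40° ✓; |BF| = 22.60 ✓; ∠(BF, FD) = 90.00° ✓; |FD| = 15.60 ✓; ∠FDL = 38.80° ✓; |DL| = 24.60 ✓; ∠(DL, LZ) = 90.00° ✓; |LZ| = 11.10 ✓; ∠LZJ = 127.8° ✓; |ZJ| = 12.60 ✓; ∠ZJW = 37.10° ✓; |JW| = 22.90 ✗.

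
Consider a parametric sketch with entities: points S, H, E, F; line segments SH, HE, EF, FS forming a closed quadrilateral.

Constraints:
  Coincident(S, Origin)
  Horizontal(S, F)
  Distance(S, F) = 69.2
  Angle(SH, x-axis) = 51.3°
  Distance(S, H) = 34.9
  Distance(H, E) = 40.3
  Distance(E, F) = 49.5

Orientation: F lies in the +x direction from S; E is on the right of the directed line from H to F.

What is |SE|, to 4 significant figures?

25.12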